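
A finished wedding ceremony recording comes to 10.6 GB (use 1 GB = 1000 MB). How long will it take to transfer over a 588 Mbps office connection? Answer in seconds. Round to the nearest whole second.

144 seconds

File: 10.6 GB = 84800.0 Mb.
At 588 Mbps: 84800.0 / 588 = 144.2 s ≈ 144 seconds.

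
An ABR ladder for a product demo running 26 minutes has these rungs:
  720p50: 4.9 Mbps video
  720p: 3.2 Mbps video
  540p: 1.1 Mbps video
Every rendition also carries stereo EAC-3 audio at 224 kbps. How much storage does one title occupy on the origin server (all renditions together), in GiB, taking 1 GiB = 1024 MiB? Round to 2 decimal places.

26 min = 1560 s
Audio: 224 kbps = 0.224 Mbps.
Sum of rendition bitrates: (4.9+0.224) + (3.2+0.224) + (1.1+0.224) = 9.872 Mbps.
× 1560 s = 15,400 Mb = 1,925 MB = 1.793 GiB.

1.79 GiB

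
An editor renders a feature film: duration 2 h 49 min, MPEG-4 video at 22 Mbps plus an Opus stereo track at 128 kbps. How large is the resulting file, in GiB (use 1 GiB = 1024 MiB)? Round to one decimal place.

2 h 49 min = 169 min = 10140 s
Audio: 128 kbps = 0.128 Mbps.
Total bitrate: 22 + 0.128 = 22.128 Mbps.
Stream data: 22.128 Mbps × 10140 s = 224377.9 Mb.
224,378 Mb = 28,047,240,000 bytes ÷ 1,073,741,824 = 26.12 GiB.

26.1 GiB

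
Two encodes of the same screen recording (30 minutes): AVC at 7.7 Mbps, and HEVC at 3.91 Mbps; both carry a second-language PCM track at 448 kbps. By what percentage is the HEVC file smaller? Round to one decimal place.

46.5%

30 min = 1800 s
Audio: 448 kbps = 0.448 Mbps.
AVC: 8.148 Mbps × 1800 s = 14666.4 Mb = 1.833 GB.
HEVC: 4.358 Mbps × 1800 s = 7844.4 Mb = 0.981 GB.
Reduction: (1 − 0.981/1.833) × 100 = 46.51%.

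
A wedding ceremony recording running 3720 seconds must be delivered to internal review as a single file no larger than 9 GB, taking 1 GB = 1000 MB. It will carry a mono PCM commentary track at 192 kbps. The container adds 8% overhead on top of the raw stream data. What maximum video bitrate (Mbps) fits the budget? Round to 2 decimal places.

17.73 Mbps

Budget: 9 GB = 72000.0 Mb.
Stream payload after overhead: 72000.0 / 1.08 = 66666.7 Mb.
Total bitrate budget: 66666.7 Mb / 3720 s = 17.921 Mbps.
Audio: 192 kbps = 0.192 Mbps.
Video: 17.921 − 0.192 = 17.729 Mbps.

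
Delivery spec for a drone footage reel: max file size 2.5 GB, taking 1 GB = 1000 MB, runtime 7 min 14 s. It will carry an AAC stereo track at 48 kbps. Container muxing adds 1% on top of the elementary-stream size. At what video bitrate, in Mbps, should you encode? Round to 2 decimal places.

45.58 Mbps

Budget: 2.5 GB = 20000.0 Mb.
Stream payload after overhead: 20000.0 / 1.01 = 19802.0 Mb.
7 min 14 s = 434 s
Total bitrate budget: 19802.0 Mb / 434 s = 45.627 Mbps.
Audio: 48 kbps = 0.048 Mbps.
Video: 45.627 − 0.048 = 45.579 Mbps.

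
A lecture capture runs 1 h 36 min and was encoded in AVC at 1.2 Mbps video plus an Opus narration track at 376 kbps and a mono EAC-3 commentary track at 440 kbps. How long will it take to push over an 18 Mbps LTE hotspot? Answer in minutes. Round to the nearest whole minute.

11 minutes

1 h 36 min = 96 min = 5760 s
Audio total: 376 + 440 = 816 kbps = 0.816 Mbps.
Total bitrate: 2.016 Mbps.
File: 2.016 Mbps × 5760 s = 11612.2 Mb.
At 18 Mbps: 11612.2 / 18 = 645.1 s ≈ 10.8 minutes.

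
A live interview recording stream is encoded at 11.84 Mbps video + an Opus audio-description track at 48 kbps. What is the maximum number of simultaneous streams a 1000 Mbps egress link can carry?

Audio: 48 kbps = 0.048 Mbps.
Per-viewer media rate: 11.888 Mbps.
1000 Mbps = 1,000 Mbps; 1,000 / 11.888 = 84.12 → 84 viewers.

84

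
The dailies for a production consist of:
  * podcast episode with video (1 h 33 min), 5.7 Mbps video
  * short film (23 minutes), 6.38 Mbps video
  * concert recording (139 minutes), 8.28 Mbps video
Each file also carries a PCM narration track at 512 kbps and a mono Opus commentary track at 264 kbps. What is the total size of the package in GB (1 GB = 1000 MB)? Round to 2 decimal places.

Audio total: 512 + 264 = 776 kbps = 0.776 Mbps.
podcast episode with video: 6.476 Mbps × 5580 s = 36136.1 Mb
short film: 7.156 Mbps × 1380 s = 9875.3 Mb
concert recording: 9.056 Mbps × 8340 s = 75527.0 Mb
Total: 121538.4 Mb = 15192.3 MB.
= 15.19 GB.

15.19 GB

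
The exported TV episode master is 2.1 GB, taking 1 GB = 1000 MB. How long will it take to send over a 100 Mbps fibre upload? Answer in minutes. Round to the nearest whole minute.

3 minutes

File: 2.1 GB = 16800.0 Mb.
At 100 Mbps: 16800.0 / 100 = 168.0 s ≈ 2.8 minutes.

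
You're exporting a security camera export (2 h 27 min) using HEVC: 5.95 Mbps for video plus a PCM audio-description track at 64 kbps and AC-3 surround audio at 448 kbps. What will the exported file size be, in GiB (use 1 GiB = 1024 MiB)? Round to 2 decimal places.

2 h 27 min = 147 min = 8820 s
Audio total: 64 + 448 = 512 kbps = 0.512 Mbps.
Total bitrate: 5.95 + 0.512 = 6.462 Mbps.
Stream data: 6.462 Mbps × 8820 s = 56994.8 Mb.
56,995 Mb = 7,124,355,000 bytes ÷ 1,073,741,824 = 6.635 GiB.

6.64 GiB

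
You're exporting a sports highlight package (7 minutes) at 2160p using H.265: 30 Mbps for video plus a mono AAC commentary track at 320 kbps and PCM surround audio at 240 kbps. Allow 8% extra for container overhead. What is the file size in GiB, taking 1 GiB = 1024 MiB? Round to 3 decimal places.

7 min = 420 s
Audio total: 320 + 240 = 560 kbps = 0.560 Mbps.
Total bitrate: 30 + 0.560 = 30.560 Mbps.
Stream data: 30.560 Mbps × 420 s = 12835.2 Mb.
With 8% container overhead: ×1.08.
13,862 Mb = 1,732,752,000 bytes ÷ 1,073,741,824 = 1.614 GiB.

1.614 GiB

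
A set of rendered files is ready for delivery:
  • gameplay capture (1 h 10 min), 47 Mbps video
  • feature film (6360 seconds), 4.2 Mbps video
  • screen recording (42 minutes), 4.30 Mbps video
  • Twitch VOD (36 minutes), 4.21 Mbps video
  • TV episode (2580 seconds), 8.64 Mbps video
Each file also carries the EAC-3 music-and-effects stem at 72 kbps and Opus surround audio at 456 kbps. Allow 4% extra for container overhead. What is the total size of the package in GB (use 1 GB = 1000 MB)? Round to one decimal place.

Audio total: 72 + 456 = 528 kbps = 0.528 Mbps.
gameplay capture: 47.528 Mbps × 4200 s × 1.04 = 207602.3 Mb
feature film: 4.728 Mbps × 6360 s × 1.04 = 31272.9 Mb
screen recording: 4.828 Mbps × 2520 s × 1.04 = 12653.2 Mb
Twitch VOD: 4.738 Mbps × 2160 s × 1.04 = 10643.4 Mb
TV episode: 9.168 Mbps × 2580 s × 1.04 = 24599.6 Mb
Total: 286771.4 Mb = 35846.4 MB.
= 35.85 GB.

35.8 GB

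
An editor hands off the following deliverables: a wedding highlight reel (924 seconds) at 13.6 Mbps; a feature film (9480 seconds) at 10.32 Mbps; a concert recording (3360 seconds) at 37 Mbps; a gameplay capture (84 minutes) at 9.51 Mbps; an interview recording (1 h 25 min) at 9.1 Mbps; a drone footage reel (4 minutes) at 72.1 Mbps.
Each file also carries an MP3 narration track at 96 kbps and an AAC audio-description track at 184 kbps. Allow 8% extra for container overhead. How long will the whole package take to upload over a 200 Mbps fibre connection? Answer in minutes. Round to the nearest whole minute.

32 minutes

Audio total: 96 + 184 = 280 kbps = 0.280 Mbps.
wedding highlight reel: 13.880 Mbps × 924 s × 1.08 = 13851.1 Mb
feature film: 10.600 Mbps × 9480 s × 1.08 = 108527.0 Mb
concert recording: 37.280 Mbps × 3360 s × 1.08 = 135281.7 Mb
gameplay capture: 9.790 Mbps × 5040 s × 1.08 = 53288.9 Mb
interview recording: 9.380 Mbps × 5100 s × 1.08 = 51665.0 Mb
drone footage reel: 72.380 Mbps × 240 s × 1.08 = 18760.9 Mb
Total: 381374.7 Mb = 47671.8 MB.
At 200 Mbps: 381374.7 / 200 = 1907 s ≈ 31.8 minutes.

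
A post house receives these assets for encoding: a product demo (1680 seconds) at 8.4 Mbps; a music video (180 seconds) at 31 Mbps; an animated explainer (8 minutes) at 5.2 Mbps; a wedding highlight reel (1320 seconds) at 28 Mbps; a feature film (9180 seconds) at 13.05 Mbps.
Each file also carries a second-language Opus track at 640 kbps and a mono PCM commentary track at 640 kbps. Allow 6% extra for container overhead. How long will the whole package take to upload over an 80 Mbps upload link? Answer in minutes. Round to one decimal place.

43.1 minutes

Audio total: 640 + 640 = 1280 kbps = 1.280 Mbps.
product demo: 9.680 Mbps × 1680 s × 1.06 = 17238.1 Mb
music video: 32.280 Mbps × 180 s × 1.06 = 6159.0 Mb
animated explainer: 6.480 Mbps × 480 s × 1.06 = 3297.0 Mb
wedding highlight reel: 29.280 Mbps × 1320 s × 1.06 = 40968.6 Mb
feature film: 14.330 Mbps × 9180 s × 1.06 = 139442.4 Mb
Total: 207105.1 Mb = 25888.1 MB.
At 80 Mbps: 207105.1 / 80 = 2589 s ≈ 43.1 minutes.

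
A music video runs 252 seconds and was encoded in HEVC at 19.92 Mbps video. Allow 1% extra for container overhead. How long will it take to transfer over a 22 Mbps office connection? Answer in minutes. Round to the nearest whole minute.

File: 19.920 Mbps × 252 s = 5019.8 Mb.
With 1% container overhead: ×1.01. → 5070.0 Mb.
At 22 Mbps: 5070.0 / 22 = 230.5 s ≈ 3.84 minutes.

4 minutes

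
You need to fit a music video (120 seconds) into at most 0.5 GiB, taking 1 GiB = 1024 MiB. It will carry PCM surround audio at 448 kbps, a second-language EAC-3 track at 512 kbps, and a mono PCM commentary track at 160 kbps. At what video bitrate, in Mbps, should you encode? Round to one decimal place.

34.7 Mbps

Budget: 0.5 GiB = 4295.0 Mb.
Total bitrate budget: 4295.0 Mb / 120 s = 35.791 Mbps.
Audio total: 448 + 512 + 160 = 1120 kbps = 1.120 Mbps.
Video: 35.791 − 1.120 = 34.671 Mbps.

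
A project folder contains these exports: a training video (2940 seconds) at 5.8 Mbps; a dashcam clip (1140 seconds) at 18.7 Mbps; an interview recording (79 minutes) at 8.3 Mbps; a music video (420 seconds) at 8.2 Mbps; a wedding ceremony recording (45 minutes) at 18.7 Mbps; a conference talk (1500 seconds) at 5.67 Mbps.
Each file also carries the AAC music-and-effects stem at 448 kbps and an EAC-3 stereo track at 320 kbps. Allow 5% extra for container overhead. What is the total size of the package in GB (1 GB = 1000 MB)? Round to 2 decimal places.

19.75 GB

Audio total: 448 + 320 = 768 kbps = 0.768 Mbps.
training video: 6.568 Mbps × 2940 s × 1.05 = 20275.4 Mb
dashcam clip: 19.468 Mbps × 1140 s × 1.05 = 23303.2 Mb
interview recording: 9.068 Mbps × 4740 s × 1.05 = 45131.4 Mb
music video: 8.968 Mbps × 420 s × 1.05 = 3954.9 Mb
wedding ceremony recording: 19.468 Mbps × 2700 s × 1.05 = 55191.8 Mb
conference talk: 6.438 Mbps × 1500 s × 1.05 = 10139.9 Mb
Total: 157996.6 Mb = 19749.6 MB.
= 19.75 GB.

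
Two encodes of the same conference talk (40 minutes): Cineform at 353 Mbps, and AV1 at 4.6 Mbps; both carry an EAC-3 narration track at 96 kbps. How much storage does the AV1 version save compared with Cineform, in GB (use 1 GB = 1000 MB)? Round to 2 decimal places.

104.52 GB

40 min = 2400 s
Audio: 96 kbps = 0.096 Mbps.
Cineform: 353.096 Mbps × 2400 s = 847430.4 Mb = 105.929 GB.
AV1: 4.696 Mbps × 2400 s = 11270.4 Mb = 1.409 GB.
Saving: 105.929 − 1.409 = 104.520 GB.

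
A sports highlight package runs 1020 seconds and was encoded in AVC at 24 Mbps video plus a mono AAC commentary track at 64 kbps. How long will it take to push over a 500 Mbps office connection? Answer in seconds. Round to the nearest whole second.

49 seconds

Audio: 64 kbps = 0.064 Mbps.
Total bitrate: 24.064 Mbps.
File: 24.064 Mbps × 1020 s = 24545.3 Mb.
At 500 Mbps: 24545.3 / 500 = 49.1 s ≈ 49.1 seconds.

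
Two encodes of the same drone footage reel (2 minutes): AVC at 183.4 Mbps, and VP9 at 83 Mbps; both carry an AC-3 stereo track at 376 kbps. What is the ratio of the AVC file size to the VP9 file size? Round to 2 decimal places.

2.20

2 min = 120 s
Audio: 376 kbps = 0.376 Mbps.
AVC: 183.776 Mbps × 120 s = 22053.1 Mb = 2.567 GiB.
VP9: 83.376 Mbps × 120 s = 10005.1 Mb = 1.165 GiB.
Ratio: 2.567 / 1.165 = 2.204.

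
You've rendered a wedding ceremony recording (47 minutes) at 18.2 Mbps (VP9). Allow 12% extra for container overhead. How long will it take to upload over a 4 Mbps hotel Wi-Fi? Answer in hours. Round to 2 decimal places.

3.99 hours

47 min = 2820 s
File: 18.200 Mbps × 2820 s = 51324.0 Mb.
With 12% container overhead: ×1.12. → 57482.9 Mb.
At 4 Mbps: 57482.9 / 4 = 14370.7 s ≈ 3.99 hours.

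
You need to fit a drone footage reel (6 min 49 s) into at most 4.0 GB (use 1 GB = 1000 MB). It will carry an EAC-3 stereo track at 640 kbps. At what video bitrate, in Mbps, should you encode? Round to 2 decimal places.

Budget: 4.0 GB = 32000.0 Mb.
6 min 49 s = 409 s
Total bitrate budget: 32000.0 Mb / 409 s = 78.240 Mbps.
Audio: 640 kbps = 0.640 Mbps.
Video: 78.240 − 0.640 = 77.600 Mbps.

77.60 Mbps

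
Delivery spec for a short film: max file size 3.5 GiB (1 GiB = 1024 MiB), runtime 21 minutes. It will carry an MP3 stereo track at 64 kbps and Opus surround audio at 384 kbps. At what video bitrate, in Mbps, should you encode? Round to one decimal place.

23.4 Mbps

Budget: 3.5 GiB = 30064.8 Mb.
21 min = 1260 s
Total bitrate budget: 30064.8 Mb / 1260 s = 23.861 Mbps.
Audio total: 64 + 384 = 448 kbps = 0.448 Mbps.
Video: 23.861 − 0.448 = 23.413 Mbps.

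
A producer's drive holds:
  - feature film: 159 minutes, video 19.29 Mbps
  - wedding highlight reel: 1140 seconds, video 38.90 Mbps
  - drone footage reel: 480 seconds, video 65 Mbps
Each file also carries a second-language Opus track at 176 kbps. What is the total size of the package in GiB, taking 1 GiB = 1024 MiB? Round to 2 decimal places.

Audio: 176 kbps = 0.176 Mbps.
feature film: 19.466 Mbps × 9540 s = 185705.6 Mb
wedding highlight reel: 39.076 Mbps × 1140 s = 44546.6 Mb
drone footage reel: 65.176 Mbps × 480 s = 31284.5 Mb
Total: 261536.8 Mb = 32692.1 MB.
= 30.45 GiB.

30.45 GiB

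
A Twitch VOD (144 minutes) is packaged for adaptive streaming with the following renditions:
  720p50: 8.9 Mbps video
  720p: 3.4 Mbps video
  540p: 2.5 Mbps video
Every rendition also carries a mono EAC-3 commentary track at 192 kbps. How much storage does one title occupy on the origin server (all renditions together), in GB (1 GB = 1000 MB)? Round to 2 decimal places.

16.61 GB

144 min = 8640 s
Audio: 192 kbps = 0.192 Mbps.
Sum of rendition bitrates: (8.9+0.192) + (3.4+0.192) + (2.5+0.192) = 15.376 Mbps.
× 8640 s = 132,849 Mb = 16,606 MB = 16.61 GB.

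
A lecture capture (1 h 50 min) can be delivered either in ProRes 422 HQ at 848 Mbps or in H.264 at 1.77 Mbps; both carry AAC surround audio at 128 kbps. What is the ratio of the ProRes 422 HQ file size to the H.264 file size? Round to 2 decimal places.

1 h 50 min = 110 min = 6600 s
Audio: 128 kbps = 0.128 Mbps.
ProRes 422 HQ: 848.128 Mbps × 6600 s = 5597644.8 Mb = 699.706 GB.
H.264: 1.898 Mbps × 6600 s = 12526.8 Mb = 1.566 GB.
Ratio: 699.706 / 1.566 = 446.854.

446.85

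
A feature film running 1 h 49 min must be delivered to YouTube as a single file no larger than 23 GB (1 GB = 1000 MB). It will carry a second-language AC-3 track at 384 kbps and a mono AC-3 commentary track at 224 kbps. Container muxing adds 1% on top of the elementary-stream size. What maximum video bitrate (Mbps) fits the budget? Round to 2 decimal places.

27.25 Mbps

Budget: 23 GB = 184000.0 Mb.
Stream payload after overhead: 184000.0 / 1.01 = 182178.2 Mb.
1 h 49 min = 109 min = 6540 s
Total bitrate budget: 182178.2 Mb / 6540 s = 27.856 Mbps.
Audio total: 384 + 224 = 608 kbps = 0.608 Mbps.
Video: 27.856 − 0.608 = 27.248 Mbps.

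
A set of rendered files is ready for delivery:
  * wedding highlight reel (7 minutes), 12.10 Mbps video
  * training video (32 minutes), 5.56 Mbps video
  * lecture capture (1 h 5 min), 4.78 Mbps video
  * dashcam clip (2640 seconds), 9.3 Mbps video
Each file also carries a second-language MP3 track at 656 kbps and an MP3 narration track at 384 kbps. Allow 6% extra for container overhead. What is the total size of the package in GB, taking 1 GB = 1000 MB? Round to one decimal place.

Audio total: 656 + 384 = 1040 kbps = 1.040 Mbps.
wedding highlight reel: 13.140 Mbps × 420 s × 1.06 = 5849.9 Mb
training video: 6.600 Mbps × 1920 s × 1.06 = 13432.3 Mb
lecture capture: 5.820 Mbps × 3900 s × 1.06 = 24059.9 Mb
dashcam clip: 10.340 Mbps × 2640 s × 1.06 = 28935.5 Mb
Total: 72277.6 Mb = 9034.7 MB.
= 9.035 GB.

9.0 GB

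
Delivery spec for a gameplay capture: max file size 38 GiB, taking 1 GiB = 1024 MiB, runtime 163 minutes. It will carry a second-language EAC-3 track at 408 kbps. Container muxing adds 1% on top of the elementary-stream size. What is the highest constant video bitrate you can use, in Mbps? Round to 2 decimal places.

Budget: 38 GiB = 326417.5 Mb.
Stream payload after overhead: 326417.5 / 1.01 = 323185.7 Mb.
163 min = 9780 s
Total bitrate budget: 323185.7 Mb / 9780 s = 33.046 Mbps.
Audio: 408 kbps = 0.408 Mbps.
Video: 33.046 − 0.408 = 32.638 Mbps.

32.64 Mbps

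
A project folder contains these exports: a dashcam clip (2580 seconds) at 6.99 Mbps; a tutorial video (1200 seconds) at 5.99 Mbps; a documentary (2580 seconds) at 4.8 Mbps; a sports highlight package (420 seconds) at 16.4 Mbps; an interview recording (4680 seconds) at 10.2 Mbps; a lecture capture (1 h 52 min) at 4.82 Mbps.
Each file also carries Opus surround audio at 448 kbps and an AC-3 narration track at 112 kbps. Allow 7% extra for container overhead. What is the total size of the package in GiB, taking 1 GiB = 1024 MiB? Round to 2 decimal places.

Audio total: 448 + 112 = 560 kbps = 0.560 Mbps.
dashcam clip: 7.550 Mbps × 2580 s × 1.07 = 20842.5 Mb
tutorial video: 6.550 Mbps × 1200 s × 1.07 = 8410.2 Mb
documentary: 5.360 Mbps × 2580 s × 1.07 = 14796.8 Mb
sports highlight package: 16.960 Mbps × 420 s × 1.07 = 7621.8 Mb
interview recording: 10.760 Mbps × 4680 s × 1.07 = 53881.8 Mb
lecture capture: 5.380 Mbps × 6720 s × 1.07 = 38684.4 Mb
Total: 144237.5 Mb = 18029.7 MB.
= 16.79 GiB.

16.79 GiB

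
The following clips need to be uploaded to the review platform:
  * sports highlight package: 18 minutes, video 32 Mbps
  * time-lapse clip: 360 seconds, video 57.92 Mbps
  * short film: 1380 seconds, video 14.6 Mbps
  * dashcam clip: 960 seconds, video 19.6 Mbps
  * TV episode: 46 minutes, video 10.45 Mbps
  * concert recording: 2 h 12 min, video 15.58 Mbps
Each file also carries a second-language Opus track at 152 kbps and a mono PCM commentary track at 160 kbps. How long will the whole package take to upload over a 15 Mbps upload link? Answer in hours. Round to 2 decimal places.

Audio total: 152 + 160 = 312 kbps = 0.312 Mbps.
sports highlight package: 32.312 Mbps × 1080 s = 34897.0 Mb
time-lapse clip: 58.232 Mbps × 360 s = 20963.5 Mb
short film: 14.912 Mbps × 1380 s = 20578.6 Mb
dashcam clip: 19.912 Mbps × 960 s = 19115.5 Mb
TV episode: 10.762 Mbps × 2760 s = 29703.1 Mb
concert recording: 15.892 Mbps × 7920 s = 125864.6 Mb
Total: 251122.3 Mb = 31390.3 MB.
At 15 Mbps: 251122.3 / 15 = 16741 s ≈ 4.65 hours.

4.65 hours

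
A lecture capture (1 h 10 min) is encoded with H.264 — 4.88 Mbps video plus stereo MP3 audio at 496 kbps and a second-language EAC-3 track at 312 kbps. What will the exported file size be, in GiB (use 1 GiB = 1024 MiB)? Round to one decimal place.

2.8 GiB

1 h 10 min = 70 min = 4200 s
Audio total: 496 + 312 = 808 kbps = 0.808 Mbps.
Total bitrate: 4.88 + 0.808 = 5.688 Mbps.
Stream data: 5.688 Mbps × 4200 s = 23889.6 Mb.
23,890 Mb = 2,986,200,000 bytes ÷ 1,073,741,824 = 2.781 GiB.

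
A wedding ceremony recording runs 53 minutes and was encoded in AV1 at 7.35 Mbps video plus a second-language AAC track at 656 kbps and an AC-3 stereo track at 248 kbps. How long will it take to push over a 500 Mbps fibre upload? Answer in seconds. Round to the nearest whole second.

53 min = 3180 s
Audio total: 656 + 248 = 904 kbps = 0.904 Mbps.
Total bitrate: 8.254 Mbps.
File: 8.254 Mbps × 3180 s = 26247.7 Mb.
At 500 Mbps: 26247.7 / 500 = 52.5 s ≈ 52.5 seconds.

52 seconds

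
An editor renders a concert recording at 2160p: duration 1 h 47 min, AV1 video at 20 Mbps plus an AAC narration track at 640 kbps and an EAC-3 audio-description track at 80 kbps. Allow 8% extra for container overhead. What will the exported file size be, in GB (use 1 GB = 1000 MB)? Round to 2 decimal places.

1 h 47 min = 107 min = 6420 s
Audio total: 640 + 80 = 720 kbps = 0.720 Mbps.
Total bitrate: 20 + 0.720 = 20.720 Mbps.
Stream data: 20.720 Mbps × 6420 s = 133022.4 Mb.
With 8% container overhead: ×1.08.
143,664 Mb ÷ 8 = 17,958 MB → 17.96 GB.

17.96 GB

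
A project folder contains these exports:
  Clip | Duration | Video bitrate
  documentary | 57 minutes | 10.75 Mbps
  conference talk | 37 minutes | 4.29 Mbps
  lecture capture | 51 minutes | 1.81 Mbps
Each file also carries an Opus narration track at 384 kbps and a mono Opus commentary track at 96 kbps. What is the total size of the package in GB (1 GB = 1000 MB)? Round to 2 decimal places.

7.00 GB

Audio total: 384 + 96 = 480 kbps = 0.480 Mbps.
documentary: 11.230 Mbps × 3420 s = 38406.6 Mb
conference talk: 4.770 Mbps × 2220 s = 10589.4 Mb
lecture capture: 2.290 Mbps × 3060 s = 7007.4 Mb
Total: 56003.4 Mb = 7000.4 MB.
= 7.000 GB.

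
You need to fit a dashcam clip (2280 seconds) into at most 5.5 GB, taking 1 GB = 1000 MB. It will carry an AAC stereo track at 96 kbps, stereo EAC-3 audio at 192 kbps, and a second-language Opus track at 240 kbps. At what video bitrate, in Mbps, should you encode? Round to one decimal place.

18.8 Mbps

Budget: 5.5 GB = 44000.0 Mb.
Total bitrate budget: 44000.0 Mb / 2280 s = 19.298 Mbps.
Audio total: 96 + 192 + 240 = 528 kbps = 0.528 Mbps.
Video: 19.298 − 0.528 = 18.770 Mbps.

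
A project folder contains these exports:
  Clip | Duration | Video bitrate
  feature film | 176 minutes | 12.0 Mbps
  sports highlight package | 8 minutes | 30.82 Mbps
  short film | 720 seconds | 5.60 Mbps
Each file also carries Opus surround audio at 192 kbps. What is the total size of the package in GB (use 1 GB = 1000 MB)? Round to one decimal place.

Audio: 192 kbps = 0.192 Mbps.
feature film: 12.192 Mbps × 10560 s = 128747.5 Mb
sports highlight package: 31.012 Mbps × 480 s = 14885.8 Mb
short film: 5.792 Mbps × 720 s = 4170.2 Mb
Total: 147803.5 Mb = 18475.4 MB.
= 18.48 GB.

18.5 GB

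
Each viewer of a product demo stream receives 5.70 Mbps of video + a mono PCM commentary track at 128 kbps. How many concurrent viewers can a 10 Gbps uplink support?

Audio: 128 kbps = 0.128 Mbps.
Per-viewer media rate: 5.828 Mbps.
10 Gbps = 10,000 Mbps; 10,000 / 5.828 = 1715.85 → 1715 viewers.

1715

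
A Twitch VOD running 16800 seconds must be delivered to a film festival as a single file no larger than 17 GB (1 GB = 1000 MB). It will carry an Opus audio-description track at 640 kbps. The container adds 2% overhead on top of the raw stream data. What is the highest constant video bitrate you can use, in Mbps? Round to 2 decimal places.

7.30 Mbps

Budget: 17 GB = 136000.0 Mb.
Stream payload after overhead: 136000.0 / 1.02 = 133333.3 Mb.
Total bitrate budget: 133333.3 Mb / 16800 s = 7.937 Mbps.
Audio: 640 kbps = 0.640 Mbps.
Video: 7.937 − 0.640 = 7.297 Mbps.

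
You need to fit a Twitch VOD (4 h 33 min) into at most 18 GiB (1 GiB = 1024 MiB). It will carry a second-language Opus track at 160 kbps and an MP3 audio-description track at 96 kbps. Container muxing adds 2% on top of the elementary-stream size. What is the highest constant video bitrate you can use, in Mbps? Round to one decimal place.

9.0 Mbps

Budget: 18 GiB = 154618.8 Mb.
Stream payload after overhead: 154618.8 / 1.02 = 151587.1 Mb.
4 h 33 min = 273 min = 16380 s
Total bitrate budget: 151587.1 Mb / 16380 s = 9.254 Mbps.
Audio total: 160 + 96 = 256 kbps = 0.256 Mbps.
Video: 9.254 − 0.256 = 8.998 Mbps.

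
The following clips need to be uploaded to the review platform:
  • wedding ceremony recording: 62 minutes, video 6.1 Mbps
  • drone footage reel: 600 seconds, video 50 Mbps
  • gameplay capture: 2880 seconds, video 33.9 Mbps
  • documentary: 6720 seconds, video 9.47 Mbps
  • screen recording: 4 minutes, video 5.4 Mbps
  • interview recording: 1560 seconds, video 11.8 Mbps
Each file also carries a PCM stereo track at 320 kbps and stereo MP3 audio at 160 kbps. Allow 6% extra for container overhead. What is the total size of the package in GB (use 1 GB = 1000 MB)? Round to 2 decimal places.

Audio total: 320 + 160 = 480 kbps = 0.480 Mbps.
wedding ceremony recording: 6.580 Mbps × 3720 s × 1.06 = 25946.3 Mb
drone footage reel: 50.480 Mbps × 600 s × 1.06 = 32105.3 Mb
gameplay capture: 34.380 Mbps × 2880 s × 1.06 = 104955.3 Mb
documentary: 9.950 Mbps × 6720 s × 1.06 = 70875.8 Mb
screen recording: 5.880 Mbps × 240 s × 1.06 = 1495.9 Mb
interview recording: 12.280 Mbps × 1560 s × 1.06 = 20306.2 Mb
Total: 255684.7 Mb = 31960.6 MB.
= 31.96 GB.

31.96 GB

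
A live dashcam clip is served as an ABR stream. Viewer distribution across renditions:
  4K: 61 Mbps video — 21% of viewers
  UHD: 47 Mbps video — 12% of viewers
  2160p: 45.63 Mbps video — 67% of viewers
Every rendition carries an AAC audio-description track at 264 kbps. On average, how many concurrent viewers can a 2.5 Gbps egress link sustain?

Audio: 264 kbps = 0.264 Mbps.
Average per-viewer bitrate: 0.21×61.264 + 0.12×47.264 + 0.67×45.894 = 49.286 Mbps.
2.5 Gbps = 2,500 Mbps; 2,500 / 49.286 = 50.72 → 50.

50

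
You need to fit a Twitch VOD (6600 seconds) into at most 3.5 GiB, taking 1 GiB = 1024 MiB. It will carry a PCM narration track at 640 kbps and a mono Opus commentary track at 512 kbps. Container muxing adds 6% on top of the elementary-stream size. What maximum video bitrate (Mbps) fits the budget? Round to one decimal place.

Budget: 3.5 GiB = 30064.8 Mb.
Stream payload after overhead: 30064.8 / 1.06 = 28363.0 Mb.
Total bitrate budget: 28363.0 Mb / 6600 s = 4.297 Mbps.
Audio total: 640 + 512 = 1152 kbps = 1.152 Mbps.
Video: 4.297 − 1.152 = 3.145 Mbps.

3.1 Mbps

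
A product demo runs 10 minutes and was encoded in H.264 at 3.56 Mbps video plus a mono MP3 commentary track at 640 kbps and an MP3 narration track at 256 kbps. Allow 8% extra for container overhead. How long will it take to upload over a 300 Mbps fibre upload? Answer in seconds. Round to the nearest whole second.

10 min = 600 s
Audio total: 640 + 256 = 896 kbps = 0.896 Mbps.
Total bitrate: 4.456 Mbps.
File: 4.456 Mbps × 600 s = 2673.6 Mb.
With 8% container overhead: ×1.08. → 2887.5 Mb.
At 300 Mbps: 2887.5 / 300 = 9.6 s ≈ 9.62 seconds.

10 seconds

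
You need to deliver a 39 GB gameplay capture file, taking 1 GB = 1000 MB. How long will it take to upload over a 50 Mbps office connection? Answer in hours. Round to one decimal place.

1.7 hours

File: 39 GB = 312000.0 Mb.
At 50 Mbps: 312000.0 / 50 = 6240.0 s ≈ 1.73 hours.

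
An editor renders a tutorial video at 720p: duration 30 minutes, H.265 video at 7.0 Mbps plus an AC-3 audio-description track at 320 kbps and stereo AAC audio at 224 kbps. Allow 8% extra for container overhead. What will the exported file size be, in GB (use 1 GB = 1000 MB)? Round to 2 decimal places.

1.83 GB

30 min = 1800 s
Audio total: 320 + 224 = 544 kbps = 0.544 Mbps.
Total bitrate: 7.0 + 0.544 = 7.544 Mbps.
Stream data: 7.544 Mbps × 1800 s = 13579.2 Mb.
With 8% container overhead: ×1.08.
14,666 Mb ÷ 8 = 1,833 MB → 1.833 GB.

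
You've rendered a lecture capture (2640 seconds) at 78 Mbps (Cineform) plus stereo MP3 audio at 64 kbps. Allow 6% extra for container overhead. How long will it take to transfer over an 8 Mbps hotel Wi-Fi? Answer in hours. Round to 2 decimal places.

7.59 hours

Audio: 64 kbps = 0.064 Mbps.
Total bitrate: 78.064 Mbps.
File: 78.064 Mbps × 2640 s = 206089.0 Mb.
With 6% container overhead: ×1.06. → 218454.3 Mb.
At 8 Mbps: 218454.3 / 8 = 27306.8 s ≈ 7.59 hours.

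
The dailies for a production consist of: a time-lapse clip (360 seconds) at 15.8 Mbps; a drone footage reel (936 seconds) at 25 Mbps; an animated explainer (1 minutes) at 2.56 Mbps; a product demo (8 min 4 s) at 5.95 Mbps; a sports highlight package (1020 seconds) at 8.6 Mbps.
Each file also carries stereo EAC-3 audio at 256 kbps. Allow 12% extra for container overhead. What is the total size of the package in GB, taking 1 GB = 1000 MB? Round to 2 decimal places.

5.83 GB

Audio: 256 kbps = 0.256 Mbps.
time-lapse clip: 16.056 Mbps × 360 s × 1.12 = 6473.8 Mb
drone footage reel: 25.256 Mbps × 936 s × 1.12 = 26476.4 Mb
animated explainer: 2.816 Mbps × 60 s × 1.12 = 189.2 Mb
product demo: 6.206 Mbps × 484 s × 1.12 = 3364.1 Mb
sports highlight package: 8.856 Mbps × 1020 s × 1.12 = 10117.1 Mb
Total: 46620.6 Mb = 5827.6 MB.
= 5.828 GB.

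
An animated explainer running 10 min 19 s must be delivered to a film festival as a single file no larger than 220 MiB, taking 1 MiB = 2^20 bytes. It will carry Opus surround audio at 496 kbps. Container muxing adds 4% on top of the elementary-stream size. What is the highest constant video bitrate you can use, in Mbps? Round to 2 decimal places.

Budget: 220 MiB = 1845.5 Mb.
Stream payload after overhead: 1845.5 / 1.04 = 1774.5 Mb.
10 min 19 s = 619 s
Total bitrate budget: 1774.5 Mb / 619 s = 2.867 Mbps.
Audio: 496 kbps = 0.496 Mbps.
Video: 2.867 − 0.496 = 2.371 Mbps.

2.37 Mbps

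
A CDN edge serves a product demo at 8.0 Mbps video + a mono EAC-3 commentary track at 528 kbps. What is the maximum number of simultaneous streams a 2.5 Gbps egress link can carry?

Audio: 528 kbps = 0.528 Mbps.
Per-viewer media rate: 8.528 Mbps.
2.5 Gbps = 2,500 Mbps; 2,500 / 8.528 = 293.15 → 293 viewers.

293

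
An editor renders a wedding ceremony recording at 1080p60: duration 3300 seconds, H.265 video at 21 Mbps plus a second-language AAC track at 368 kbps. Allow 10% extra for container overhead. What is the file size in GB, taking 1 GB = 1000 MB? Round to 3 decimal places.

Audio: 368 kbps = 0.368 Mbps.
Total bitrate: 21 + 0.368 = 21.368 Mbps.
Stream data: 21.368 Mbps × 3300 s = 70514.4 Mb.
With 10% container overhead: ×1.10.
77,566 Mb ÷ 8 = 9,696 MB → 9.696 GB.

9.696 GB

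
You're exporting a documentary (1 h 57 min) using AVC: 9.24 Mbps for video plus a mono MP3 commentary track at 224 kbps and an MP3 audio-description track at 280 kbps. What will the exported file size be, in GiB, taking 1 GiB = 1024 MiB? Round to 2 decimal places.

7.96 GiB

1 h 57 min = 117 min = 7020 s
Audio total: 224 + 280 = 504 kbps = 0.504 Mbps.
Total bitrate: 9.24 + 0.504 = 9.744 Mbps.
Stream data: 9.744 Mbps × 7020 s = 68402.9 Mb.
68,403 Mb = 8,550,360,000 bytes ÷ 1,073,741,824 = 7.963 GiB.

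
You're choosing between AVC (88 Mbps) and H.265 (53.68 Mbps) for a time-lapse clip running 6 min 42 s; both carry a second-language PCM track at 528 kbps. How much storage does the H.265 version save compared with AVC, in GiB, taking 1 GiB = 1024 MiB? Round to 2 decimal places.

1.61 GiB

6 min 42 s = 402 s
Audio: 528 kbps = 0.528 Mbps.
AVC: 88.528 Mbps × 402 s = 35588.3 Mb = 4.143 GiB.
H.265: 54.208 Mbps × 402 s = 21791.6 Mb = 2.537 GiB.
Saving: 4.143 − 2.537 = 1.606 GiB.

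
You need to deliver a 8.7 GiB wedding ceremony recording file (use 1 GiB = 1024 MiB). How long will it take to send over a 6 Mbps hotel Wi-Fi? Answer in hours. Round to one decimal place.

File: 8.7 GiB = 74732.4 Mb.
At 6 Mbps: 74732.4 / 6 = 12455.4 s ≈ 3.46 hours.

3.5 hours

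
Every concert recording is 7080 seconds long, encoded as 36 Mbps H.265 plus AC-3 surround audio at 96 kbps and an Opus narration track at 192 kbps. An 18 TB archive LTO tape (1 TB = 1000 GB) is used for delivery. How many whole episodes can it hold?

Audio total: 96 + 192 = 288 kbps = 0.288 Mbps.
Total bitrate: 36.288 Mbps.
Per item: 36.288 Mbps × 7080 s = 256,919 Mb = 32,115 MB.
Capacity: 18 TB = 144,000,000 Mb; 560.49 items → 560 complete.

560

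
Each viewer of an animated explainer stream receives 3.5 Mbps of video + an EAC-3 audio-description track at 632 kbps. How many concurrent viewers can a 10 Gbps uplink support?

2420

Audio: 632 kbps = 0.632 Mbps.
Per-viewer media rate: 4.132 Mbps.
10 Gbps = 10,000 Mbps; 10,000 / 4.132 = 2420.14 → 2420 viewers.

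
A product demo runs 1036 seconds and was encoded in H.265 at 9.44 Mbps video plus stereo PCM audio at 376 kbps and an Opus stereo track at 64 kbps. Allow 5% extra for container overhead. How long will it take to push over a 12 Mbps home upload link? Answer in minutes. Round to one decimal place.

14.9 minutes

Audio total: 376 + 64 = 440 kbps = 0.440 Mbps.
Total bitrate: 9.880 Mbps.
File: 9.880 Mbps × 1036 s = 10235.7 Mb.
With 5% container overhead: ×1.05. → 10747.5 Mb.
At 12 Mbps: 10747.5 / 12 = 895.6 s ≈ 14.9 minutes.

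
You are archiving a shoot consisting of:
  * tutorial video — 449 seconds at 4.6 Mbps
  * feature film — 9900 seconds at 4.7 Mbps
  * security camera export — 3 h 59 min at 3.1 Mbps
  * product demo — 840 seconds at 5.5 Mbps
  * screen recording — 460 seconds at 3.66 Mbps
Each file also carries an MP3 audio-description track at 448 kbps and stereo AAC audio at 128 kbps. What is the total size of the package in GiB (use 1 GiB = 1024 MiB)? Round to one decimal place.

13.3 GiB

Audio total: 448 + 128 = 576 kbps = 0.576 Mbps.
tutorial video: 5.176 Mbps × 449 s = 2324.0 Mb
feature film: 5.276 Mbps × 9900 s = 52232.4 Mb
security camera export: 3.676 Mbps × 14340 s = 52713.8 Mb
product demo: 6.076 Mbps × 840 s = 5103.8 Mb
screen recording: 4.236 Mbps × 460 s = 1948.6 Mb
Total: 114322.7 Mb = 14290.3 MB.
= 13.31 GiB.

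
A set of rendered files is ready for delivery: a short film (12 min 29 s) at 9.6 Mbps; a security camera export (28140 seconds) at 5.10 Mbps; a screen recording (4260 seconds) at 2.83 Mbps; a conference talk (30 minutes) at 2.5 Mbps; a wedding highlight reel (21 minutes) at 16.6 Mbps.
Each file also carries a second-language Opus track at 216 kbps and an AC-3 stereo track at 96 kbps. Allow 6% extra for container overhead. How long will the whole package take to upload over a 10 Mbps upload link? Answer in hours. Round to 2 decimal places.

Audio total: 216 + 96 = 312 kbps = 0.312 Mbps.
short film: 9.912 Mbps × 749 s × 1.06 = 7869.5 Mb
security camera export: 5.412 Mbps × 28140 s × 1.06 = 161431.3 Mb
screen recording: 3.142 Mbps × 4260 s × 1.06 = 14188.0 Mb
conference talk: 2.812 Mbps × 1800 s × 1.06 = 5365.3 Mb
wedding highlight reel: 16.912 Mbps × 1260 s × 1.06 = 22587.7 Mb
Total: 211441.8 Mb = 26430.2 MB.
At 10 Mbps: 211441.8 / 10 = 21144 s ≈ 5.87 hours.

5.87 hours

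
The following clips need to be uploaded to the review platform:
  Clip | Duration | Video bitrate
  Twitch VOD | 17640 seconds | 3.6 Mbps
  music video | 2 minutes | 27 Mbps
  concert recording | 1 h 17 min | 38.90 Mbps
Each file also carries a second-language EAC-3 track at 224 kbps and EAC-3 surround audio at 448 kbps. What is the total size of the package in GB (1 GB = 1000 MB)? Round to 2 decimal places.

32.69 GB

Audio total: 224 + 448 = 672 kbps = 0.672 Mbps.
Twitch VOD: 4.272 Mbps × 17640 s = 75358.1 Mb
music video: 27.672 Mbps × 120 s = 3320.6 Mb
concert recording: 39.572 Mbps × 4620 s = 182822.6 Mb
Total: 261501.4 Mb = 32687.7 MB.
= 32.69 GB.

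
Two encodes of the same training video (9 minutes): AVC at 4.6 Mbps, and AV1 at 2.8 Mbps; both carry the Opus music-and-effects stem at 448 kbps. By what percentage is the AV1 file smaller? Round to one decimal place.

35.7%

9 min = 540 s
Audio: 448 kbps = 0.448 Mbps.
AVC: 5.048 Mbps × 540 s = 2725.9 Mb = 340.740 MB.
AV1: 3.248 Mbps × 540 s = 1753.9 Mb = 219.240 MB.
Reduction: (1 − 219.240/340.740) × 100 = 35.66%.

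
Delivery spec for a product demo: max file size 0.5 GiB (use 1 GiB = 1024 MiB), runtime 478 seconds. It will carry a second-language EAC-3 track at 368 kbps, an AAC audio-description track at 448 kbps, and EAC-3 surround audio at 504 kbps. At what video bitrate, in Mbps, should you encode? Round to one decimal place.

Budget: 0.5 GiB = 4295.0 Mb.
Total bitrate budget: 4295.0 Mb / 478 s = 8.985 Mbps.
Audio total: 368 + 448 + 504 = 1320 kbps = 1.320 Mbps.
Video: 8.985 − 1.320 = 7.665 Mbps.

7.7 Mbps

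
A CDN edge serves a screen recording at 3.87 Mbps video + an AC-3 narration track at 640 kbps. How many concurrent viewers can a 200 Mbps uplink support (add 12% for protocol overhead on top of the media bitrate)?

Audio: 640 kbps = 0.640 Mbps.
Per-viewer media rate: 4.510 Mbps.
On the wire with 12% overhead: 5.051 Mbps.
200 Mbps = 200.0 Mbps; 200.0 / 5.051 = 39.59 → 39 viewers.

39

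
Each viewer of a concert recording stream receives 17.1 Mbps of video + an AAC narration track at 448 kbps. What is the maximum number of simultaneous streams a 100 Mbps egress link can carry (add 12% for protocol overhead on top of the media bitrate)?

Audio: 448 kbps = 0.448 Mbps.
Per-viewer media rate: 17.548 Mbps.
On the wire with 12% overhead: 19.654 Mbps.
100 Mbps = 100.0 Mbps; 100.0 / 19.654 = 5.09 → 5 viewers.

5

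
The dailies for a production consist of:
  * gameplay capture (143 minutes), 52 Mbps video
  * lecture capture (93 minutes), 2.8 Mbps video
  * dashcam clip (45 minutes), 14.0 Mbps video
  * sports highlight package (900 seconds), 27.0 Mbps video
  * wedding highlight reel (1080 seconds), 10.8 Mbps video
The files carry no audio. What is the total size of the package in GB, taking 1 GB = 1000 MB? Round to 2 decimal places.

gameplay capture: 52.000 Mbps × 8580 s = 446160.0 Mb
lecture capture: 2.800 Mbps × 5580 s = 15624.0 Mb
dashcam clip: 14.000 Mbps × 2700 s = 37800.0 Mb
sports highlight package: 27.000 Mbps × 900 s = 24300.0 Mb
wedding highlight reel: 10.800 Mbps × 1080 s = 11664.0 Mb
Total: 535548.0 Mb = 66943.5 MB.
= 66.94 GB.

66.94 GB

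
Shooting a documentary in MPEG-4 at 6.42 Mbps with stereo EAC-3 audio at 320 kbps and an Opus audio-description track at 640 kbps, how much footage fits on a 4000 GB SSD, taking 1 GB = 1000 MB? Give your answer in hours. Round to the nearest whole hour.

1204 hours

Audio total: 320 + 640 = 960 kbps = 0.960 Mbps.
Total bitrate: 6.42 + 0.960 = 7.380 Mbps.
Capacity: 4000 GB = 32,000,000 Mb.
Recording time: 32,000,000 / 7.380 = 4,336,043 s ≈ 1,204 hours.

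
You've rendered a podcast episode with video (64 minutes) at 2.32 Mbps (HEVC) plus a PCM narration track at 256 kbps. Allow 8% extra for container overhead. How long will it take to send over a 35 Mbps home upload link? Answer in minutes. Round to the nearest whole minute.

64 min = 3840 s
Audio: 256 kbps = 0.256 Mbps.
Total bitrate: 2.576 Mbps.
File: 2.576 Mbps × 3840 s = 9891.8 Mb.
With 8% container overhead: ×1.08. → 10683.2 Mb.
At 35 Mbps: 10683.2 / 35 = 305.2 s ≈ 5.09 minutes.

5 minutes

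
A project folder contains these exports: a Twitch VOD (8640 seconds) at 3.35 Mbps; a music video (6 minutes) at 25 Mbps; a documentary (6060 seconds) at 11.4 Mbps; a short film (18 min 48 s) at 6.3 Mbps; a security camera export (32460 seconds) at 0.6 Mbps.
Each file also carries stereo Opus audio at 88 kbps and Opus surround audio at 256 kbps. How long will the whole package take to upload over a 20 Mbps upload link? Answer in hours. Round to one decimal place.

2.1 hours

Audio total: 88 + 256 = 344 kbps = 0.344 Mbps.
Twitch VOD: 3.694 Mbps × 8640 s = 31916.2 Mb
music video: 25.344 Mbps × 360 s = 9123.8 Mb
documentary: 11.744 Mbps × 6060 s = 71168.6 Mb
short film: 6.644 Mbps × 1128 s = 7494.4 Mb
security camera export: 0.944 Mbps × 32460 s = 30642.2 Mb
Total: 150345.3 Mb = 18793.2 MB.
At 20 Mbps: 150345.3 / 20 = 7517 s ≈ 2.09 hours.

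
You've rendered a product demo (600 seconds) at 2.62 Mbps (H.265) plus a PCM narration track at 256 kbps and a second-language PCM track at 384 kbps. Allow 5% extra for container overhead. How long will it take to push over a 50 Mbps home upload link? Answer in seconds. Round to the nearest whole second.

Audio total: 256 + 384 = 640 kbps = 0.640 Mbps.
Total bitrate: 3.260 Mbps.
File: 3.260 Mbps × 600 s = 1956.0 Mb.
With 5% container overhead: ×1.05. → 2053.8 Mb.
At 50 Mbps: 2053.8 / 50 = 41.1 s ≈ 41.1 seconds.

41 seconds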